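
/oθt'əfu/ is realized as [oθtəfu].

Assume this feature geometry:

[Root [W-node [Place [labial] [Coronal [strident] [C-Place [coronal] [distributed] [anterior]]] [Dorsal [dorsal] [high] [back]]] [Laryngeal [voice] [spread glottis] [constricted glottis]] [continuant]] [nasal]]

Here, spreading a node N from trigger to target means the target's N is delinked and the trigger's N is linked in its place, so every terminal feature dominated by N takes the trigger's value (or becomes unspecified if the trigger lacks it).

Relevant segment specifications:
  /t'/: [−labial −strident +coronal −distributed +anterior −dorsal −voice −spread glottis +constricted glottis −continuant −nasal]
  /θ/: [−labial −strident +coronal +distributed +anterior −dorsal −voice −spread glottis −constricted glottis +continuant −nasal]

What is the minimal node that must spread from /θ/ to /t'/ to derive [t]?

[constricted glottis]

/t'/ and [t] differ in [constricted glottis]; every other specified feature is identical.
Since just one terminal is affected and it takes /θ/'s value, spreading the terminal [constricted glottis] alone is sufficient and minimal.
[continuant], [distributed] stay as in /t'/ although /θ/ differs there, so no node dominating them spread; among the remaining candidates [constricted glottis] is the lowest that derives the output.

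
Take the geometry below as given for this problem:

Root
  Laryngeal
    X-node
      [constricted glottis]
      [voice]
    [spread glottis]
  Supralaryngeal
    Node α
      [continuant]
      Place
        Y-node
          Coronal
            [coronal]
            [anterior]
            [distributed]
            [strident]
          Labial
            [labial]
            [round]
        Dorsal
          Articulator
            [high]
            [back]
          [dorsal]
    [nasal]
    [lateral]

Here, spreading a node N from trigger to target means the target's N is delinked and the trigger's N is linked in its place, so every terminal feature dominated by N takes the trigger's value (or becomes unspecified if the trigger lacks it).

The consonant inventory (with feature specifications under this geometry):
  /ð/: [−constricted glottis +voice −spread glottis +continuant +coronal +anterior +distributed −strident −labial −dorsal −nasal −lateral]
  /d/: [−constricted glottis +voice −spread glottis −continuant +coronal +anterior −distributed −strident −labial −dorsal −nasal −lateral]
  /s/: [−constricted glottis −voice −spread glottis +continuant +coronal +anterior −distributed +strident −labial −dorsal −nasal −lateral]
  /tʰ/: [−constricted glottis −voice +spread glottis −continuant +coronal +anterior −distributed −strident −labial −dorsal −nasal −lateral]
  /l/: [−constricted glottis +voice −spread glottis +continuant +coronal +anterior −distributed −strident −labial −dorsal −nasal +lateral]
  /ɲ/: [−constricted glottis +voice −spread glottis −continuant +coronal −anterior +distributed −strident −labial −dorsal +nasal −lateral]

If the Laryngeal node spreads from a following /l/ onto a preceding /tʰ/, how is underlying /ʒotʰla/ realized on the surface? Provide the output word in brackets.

[ʒodla]

The Laryngeal node dominates the terminals [constricted glottis], [voice], [spread glottis].
The target acquires /l/'s values for everything under Laryngeal — [−constricted glottis], [+voice], [−spread glottis] — while keeping its own [continuant], [coronal], [anterior], ….
The resulting bundle matches /d/ in the inventory; substituting it for /tʰ/ gives [ʒodla].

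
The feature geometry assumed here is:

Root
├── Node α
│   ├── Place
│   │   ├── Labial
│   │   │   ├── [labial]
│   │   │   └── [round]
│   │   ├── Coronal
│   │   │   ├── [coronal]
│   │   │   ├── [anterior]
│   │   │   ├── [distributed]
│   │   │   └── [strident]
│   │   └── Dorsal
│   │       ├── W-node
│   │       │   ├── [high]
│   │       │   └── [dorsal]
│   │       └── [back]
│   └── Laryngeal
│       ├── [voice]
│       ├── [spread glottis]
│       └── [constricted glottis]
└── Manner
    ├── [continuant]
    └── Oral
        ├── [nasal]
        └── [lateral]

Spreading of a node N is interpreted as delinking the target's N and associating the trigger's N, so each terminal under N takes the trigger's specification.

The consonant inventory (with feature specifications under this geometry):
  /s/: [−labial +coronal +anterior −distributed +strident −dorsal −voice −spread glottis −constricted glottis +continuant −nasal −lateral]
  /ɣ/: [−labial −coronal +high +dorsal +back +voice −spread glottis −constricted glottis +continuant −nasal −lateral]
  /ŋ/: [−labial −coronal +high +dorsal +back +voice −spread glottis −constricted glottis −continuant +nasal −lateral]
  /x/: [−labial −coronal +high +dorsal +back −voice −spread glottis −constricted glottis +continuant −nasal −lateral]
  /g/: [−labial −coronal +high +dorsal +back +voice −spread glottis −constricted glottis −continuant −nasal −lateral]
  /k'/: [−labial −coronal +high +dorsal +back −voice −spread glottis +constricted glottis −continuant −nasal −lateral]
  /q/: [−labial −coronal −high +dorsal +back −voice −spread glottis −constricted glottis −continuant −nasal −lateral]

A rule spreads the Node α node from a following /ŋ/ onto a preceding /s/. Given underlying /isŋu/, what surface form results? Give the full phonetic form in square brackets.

Node α immediately or transitively dominates [labial], [round], [coronal], [anterior], [distributed], [strident], [high], [dorsal], [back], [voice], [spread glottis], [constricted glottis].
Spreading Node α from /ŋ/ onto /s/ replaces those values with /ŋ/'s: [−labial], [−coronal], [+high], [+dorsal], [+back], [+voice], [−spread glottis], [−constricted glottis]. Features outside Node α ([continuant], [nasal], [lateral]) stay as in /s/.
Among the inventory, only /ɣ/ has exactly this specification, giving the surface form [iɣŋu].

[iɣŋu]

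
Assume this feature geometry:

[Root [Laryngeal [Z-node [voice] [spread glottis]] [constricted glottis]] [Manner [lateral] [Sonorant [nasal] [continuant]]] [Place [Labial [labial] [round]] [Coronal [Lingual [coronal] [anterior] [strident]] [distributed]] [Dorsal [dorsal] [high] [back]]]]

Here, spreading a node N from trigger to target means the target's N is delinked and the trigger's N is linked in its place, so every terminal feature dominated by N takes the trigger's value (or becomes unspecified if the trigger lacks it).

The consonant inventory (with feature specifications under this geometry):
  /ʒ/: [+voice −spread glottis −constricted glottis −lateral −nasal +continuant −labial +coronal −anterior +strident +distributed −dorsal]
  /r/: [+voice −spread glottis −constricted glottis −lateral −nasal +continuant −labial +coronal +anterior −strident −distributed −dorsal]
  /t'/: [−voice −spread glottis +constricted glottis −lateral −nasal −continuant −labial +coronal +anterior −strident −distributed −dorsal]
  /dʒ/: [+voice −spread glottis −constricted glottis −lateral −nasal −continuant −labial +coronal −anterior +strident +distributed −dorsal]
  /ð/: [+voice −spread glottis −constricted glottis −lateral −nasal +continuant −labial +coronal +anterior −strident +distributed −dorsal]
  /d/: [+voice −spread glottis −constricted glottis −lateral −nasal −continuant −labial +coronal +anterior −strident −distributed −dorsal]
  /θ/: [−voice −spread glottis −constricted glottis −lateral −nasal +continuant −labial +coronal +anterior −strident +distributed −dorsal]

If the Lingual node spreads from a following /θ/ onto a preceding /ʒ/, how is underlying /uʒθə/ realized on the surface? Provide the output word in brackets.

The Lingual node dominates the terminals [coronal], [anterior], [strident].
The target acquires /θ/'s values for everything under Lingual — [+coronal], [+anterior], [−strident] — while keeping its own [voice], [spread glottis], [constricted glottis], ….
The resulting bundle matches /ð/ in the inventory; substituting it for /ʒ/ gives [uðθə].

[uðθə]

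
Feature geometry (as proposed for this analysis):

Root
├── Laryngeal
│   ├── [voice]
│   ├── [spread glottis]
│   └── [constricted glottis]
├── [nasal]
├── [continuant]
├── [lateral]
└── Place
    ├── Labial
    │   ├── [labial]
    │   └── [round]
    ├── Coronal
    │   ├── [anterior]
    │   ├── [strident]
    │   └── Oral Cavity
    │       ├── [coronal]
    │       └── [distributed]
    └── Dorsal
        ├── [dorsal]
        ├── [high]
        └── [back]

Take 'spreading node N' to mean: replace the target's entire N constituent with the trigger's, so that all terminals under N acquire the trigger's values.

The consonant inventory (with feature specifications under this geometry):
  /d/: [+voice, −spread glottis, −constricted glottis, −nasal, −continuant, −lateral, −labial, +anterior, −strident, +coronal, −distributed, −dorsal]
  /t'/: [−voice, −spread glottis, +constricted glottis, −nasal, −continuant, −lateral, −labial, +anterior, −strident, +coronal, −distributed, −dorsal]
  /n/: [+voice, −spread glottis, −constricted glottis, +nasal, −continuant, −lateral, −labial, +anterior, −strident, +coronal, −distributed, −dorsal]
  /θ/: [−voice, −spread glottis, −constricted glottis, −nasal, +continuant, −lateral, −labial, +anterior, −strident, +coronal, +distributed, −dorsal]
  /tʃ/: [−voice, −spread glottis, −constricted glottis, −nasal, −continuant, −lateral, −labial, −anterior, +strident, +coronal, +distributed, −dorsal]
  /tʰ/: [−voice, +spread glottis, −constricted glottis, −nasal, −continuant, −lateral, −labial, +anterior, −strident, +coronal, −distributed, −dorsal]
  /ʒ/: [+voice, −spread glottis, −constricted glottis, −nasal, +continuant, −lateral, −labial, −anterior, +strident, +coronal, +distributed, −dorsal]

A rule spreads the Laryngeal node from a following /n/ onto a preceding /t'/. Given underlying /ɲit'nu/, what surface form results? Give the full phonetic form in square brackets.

Terminals under Laryngeal in this geometry: [voice], [spread glottis], [constricted glottis].
After delinking /t'/'s Laryngeal and linking /n/'s, the affected terminals become [+voice], [−spread glottis], [−constricted glottis]; [nasal], [continuant], [lateral], … (outside Laryngeal) are retained from /t'/.
Among the inventory, only /d/ has exactly this specification, giving the surface form [ɲidnu].

[ɲidnu]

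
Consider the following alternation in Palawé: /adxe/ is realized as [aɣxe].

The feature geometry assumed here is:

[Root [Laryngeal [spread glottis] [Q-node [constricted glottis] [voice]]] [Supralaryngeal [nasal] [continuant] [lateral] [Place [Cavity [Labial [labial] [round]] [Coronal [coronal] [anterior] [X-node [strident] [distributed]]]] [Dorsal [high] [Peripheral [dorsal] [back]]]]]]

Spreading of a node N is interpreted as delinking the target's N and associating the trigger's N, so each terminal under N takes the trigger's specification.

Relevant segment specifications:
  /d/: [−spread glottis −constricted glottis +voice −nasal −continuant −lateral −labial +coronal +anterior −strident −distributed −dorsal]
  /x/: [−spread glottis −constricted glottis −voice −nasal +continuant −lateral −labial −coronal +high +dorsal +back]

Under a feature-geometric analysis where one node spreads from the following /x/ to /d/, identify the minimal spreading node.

Supralaryngeal

The alternation /d/ → [ɣ] changes [continuant], [coronal], [anterior], [distributed], [strident], [dorsal], [high], [back] and nothing else.
These terminals are all dominated by Supralaryngeal, and no proper subconstituent of Supralaryngeal covers them all; Supralaryngeal is their lowest common ancestor.
Spreading Supralaryngeal from /x/ overwrites each of those terminals with /x/'s values, yielding exactly [ɣ].
Had Root spread, [voice] would have taken /x/'s value; it stays as in /d/, confirming the spreading constituent is exactly Supralaryngeal.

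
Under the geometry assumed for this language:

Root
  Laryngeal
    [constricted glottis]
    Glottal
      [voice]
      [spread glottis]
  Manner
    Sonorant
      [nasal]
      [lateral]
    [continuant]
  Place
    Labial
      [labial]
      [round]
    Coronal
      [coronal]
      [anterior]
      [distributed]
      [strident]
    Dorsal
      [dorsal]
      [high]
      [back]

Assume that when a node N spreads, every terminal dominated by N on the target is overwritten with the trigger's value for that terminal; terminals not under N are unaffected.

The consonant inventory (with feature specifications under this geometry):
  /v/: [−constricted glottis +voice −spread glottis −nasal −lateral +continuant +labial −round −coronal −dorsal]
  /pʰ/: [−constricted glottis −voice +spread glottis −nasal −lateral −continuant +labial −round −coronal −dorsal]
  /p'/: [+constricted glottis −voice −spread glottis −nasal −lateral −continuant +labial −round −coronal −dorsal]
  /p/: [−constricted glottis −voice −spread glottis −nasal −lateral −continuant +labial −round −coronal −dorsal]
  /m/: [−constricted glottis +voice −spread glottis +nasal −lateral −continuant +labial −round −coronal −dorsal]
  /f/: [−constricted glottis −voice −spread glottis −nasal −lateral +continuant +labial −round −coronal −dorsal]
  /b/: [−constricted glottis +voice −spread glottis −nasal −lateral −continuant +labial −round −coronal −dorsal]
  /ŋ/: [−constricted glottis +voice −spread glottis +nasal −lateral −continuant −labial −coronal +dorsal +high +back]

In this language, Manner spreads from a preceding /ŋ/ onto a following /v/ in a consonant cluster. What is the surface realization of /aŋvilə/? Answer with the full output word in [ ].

Terminals under Manner in this geometry: [nasal], [lateral], [continuant].
After delinking /v/'s Manner and linking /ŋ/'s, the affected terminals become [+nasal], [−lateral], [−continuant]; [constricted glottis], [voice], [spread glottis], … (outside Manner) are retained from /v/.
This feature bundle is that of [m], so /aŋvilə/ surfaces as [aŋmilə].

[aŋmilə]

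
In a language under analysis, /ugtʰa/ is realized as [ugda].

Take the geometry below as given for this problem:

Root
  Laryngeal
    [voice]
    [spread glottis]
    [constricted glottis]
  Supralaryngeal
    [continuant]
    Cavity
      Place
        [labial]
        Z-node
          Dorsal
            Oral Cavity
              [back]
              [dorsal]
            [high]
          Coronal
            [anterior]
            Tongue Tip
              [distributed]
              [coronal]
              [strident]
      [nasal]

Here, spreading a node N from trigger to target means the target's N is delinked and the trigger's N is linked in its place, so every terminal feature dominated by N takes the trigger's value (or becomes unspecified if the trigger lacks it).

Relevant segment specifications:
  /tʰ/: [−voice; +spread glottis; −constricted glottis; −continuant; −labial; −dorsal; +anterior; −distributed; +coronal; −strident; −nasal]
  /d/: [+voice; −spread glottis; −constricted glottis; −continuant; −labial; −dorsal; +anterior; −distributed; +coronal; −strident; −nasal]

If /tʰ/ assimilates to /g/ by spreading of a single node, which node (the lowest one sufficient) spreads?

/tʰ/ and [d] differ in [voice], [spread glottis]; every other specified feature is identical.
In this geometry the lowest node dominating all of them is Laryngeal: every daughter of Laryngeal dominates only a proper subset, so no lower node suffices.
Spreading Laryngeal from /g/ overwrites each of those terminals with /g/'s values, yielding exactly [d].
Had Root spread, [coronal], [dorsal] would have taken /g/'s values; they stay as in /tʰ/, confirming the spreading constituent is exactly Laryngeal.

Laryngeal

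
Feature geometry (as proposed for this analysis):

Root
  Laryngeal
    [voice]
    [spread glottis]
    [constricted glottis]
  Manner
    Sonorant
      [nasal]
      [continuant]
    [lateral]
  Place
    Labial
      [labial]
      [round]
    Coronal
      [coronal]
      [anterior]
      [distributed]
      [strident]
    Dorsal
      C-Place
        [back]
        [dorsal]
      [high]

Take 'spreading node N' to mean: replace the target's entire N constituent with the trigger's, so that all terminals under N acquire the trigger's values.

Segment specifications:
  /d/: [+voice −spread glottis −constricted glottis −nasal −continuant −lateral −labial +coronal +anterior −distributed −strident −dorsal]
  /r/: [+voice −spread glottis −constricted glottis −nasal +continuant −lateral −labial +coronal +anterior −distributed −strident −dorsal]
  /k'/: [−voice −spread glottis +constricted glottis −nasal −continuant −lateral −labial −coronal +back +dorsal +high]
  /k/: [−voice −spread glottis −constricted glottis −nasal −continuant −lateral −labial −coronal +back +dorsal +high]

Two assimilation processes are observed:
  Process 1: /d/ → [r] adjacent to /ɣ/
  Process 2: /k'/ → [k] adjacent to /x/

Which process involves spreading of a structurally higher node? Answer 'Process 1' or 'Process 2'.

Process 1 alters [continuant]; the lowest dominating node is [continuant] (depth 3 from Root).
In Process 2, [constricted glottis] changes, so the minimal spreading node is [constricted glottis] at depth 2.
Depth 2 < depth 3; Process 2 involves the structurally higher constituent [constricted glottis].

Process 2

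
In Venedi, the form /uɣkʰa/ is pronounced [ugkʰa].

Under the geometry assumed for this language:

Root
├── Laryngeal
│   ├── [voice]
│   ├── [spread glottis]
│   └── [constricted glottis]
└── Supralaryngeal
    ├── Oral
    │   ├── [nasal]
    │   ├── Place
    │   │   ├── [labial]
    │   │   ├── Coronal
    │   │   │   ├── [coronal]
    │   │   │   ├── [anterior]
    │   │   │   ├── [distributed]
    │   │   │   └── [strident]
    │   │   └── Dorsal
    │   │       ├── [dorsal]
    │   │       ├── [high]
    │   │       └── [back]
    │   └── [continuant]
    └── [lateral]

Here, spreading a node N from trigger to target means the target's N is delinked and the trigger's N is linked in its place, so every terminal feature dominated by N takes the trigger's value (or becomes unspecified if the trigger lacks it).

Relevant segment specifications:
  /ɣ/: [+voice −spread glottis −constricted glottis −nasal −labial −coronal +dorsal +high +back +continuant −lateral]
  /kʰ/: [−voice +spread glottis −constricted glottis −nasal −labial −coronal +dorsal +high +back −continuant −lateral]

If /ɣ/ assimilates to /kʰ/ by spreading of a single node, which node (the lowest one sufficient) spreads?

[continuant]

Feature comparison: [continuant] differs between /ɣ/ and [g]; the remaining terminals match.
Since just one terminal is affected and it takes /kʰ/'s value, spreading the terminal [continuant] alone is sufficient and minimal.
[spread glottis], [voice] stay as in /ɣ/ although /kʰ/ differs there, so no node dominating them spread; among the remaining candidates [continuant] is the lowest that derives the output.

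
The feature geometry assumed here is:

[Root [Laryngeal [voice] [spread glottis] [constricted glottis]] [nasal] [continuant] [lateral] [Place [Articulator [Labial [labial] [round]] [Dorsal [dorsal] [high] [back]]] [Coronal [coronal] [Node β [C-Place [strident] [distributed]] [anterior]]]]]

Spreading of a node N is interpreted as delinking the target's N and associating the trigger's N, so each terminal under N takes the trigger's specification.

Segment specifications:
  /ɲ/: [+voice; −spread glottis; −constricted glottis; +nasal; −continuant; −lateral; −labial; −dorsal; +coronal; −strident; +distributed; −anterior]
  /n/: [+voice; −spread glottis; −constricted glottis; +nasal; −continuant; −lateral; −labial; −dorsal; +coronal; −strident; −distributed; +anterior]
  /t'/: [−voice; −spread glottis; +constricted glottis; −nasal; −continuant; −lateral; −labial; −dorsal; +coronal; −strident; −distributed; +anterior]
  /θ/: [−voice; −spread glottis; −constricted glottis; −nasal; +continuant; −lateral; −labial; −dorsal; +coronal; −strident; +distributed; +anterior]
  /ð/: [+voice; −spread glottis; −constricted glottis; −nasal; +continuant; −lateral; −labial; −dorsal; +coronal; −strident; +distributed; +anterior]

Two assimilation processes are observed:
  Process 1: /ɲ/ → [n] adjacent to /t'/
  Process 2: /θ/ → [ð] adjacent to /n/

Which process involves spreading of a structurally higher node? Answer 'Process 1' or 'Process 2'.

Process 2

Process 1: the features that change are [anterior], [distributed]; the minimal node is Node β (depth 3).
In Process 2, [voice] changes, so the minimal spreading node is [voice] at depth 2.
Depth 2 < depth 3; Process 2 involves the structurally higher constituent [voice].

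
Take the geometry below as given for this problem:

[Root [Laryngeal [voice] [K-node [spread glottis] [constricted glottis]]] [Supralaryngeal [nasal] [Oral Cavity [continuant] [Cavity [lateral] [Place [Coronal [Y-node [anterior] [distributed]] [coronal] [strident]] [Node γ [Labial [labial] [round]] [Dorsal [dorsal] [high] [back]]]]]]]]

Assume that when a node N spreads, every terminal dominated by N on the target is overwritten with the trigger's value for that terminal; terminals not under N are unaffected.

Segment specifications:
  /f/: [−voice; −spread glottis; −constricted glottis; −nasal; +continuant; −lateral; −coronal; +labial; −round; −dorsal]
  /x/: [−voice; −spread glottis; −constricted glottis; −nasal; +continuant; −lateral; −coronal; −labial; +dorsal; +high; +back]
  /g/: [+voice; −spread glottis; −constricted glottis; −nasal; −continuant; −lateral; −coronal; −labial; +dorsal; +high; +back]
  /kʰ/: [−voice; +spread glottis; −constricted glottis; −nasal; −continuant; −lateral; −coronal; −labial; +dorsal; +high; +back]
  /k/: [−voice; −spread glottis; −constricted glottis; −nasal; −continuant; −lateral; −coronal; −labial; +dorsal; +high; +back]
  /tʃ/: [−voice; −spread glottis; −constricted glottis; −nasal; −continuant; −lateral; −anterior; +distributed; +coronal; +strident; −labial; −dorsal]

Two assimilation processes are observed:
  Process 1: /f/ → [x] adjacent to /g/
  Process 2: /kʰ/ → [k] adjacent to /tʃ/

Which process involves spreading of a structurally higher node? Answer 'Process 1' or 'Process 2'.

In Process 1, [labial], [round], [dorsal], [high], [back] change, so the minimal spreading node is Node γ at depth 5.
Process 2 alters [spread glottis]; the lowest dominating node is [spread glottis] (depth 3 from Root).
[spread glottis] is closer to Root than Node γ, so Process 2 spreads the higher node.

Process 2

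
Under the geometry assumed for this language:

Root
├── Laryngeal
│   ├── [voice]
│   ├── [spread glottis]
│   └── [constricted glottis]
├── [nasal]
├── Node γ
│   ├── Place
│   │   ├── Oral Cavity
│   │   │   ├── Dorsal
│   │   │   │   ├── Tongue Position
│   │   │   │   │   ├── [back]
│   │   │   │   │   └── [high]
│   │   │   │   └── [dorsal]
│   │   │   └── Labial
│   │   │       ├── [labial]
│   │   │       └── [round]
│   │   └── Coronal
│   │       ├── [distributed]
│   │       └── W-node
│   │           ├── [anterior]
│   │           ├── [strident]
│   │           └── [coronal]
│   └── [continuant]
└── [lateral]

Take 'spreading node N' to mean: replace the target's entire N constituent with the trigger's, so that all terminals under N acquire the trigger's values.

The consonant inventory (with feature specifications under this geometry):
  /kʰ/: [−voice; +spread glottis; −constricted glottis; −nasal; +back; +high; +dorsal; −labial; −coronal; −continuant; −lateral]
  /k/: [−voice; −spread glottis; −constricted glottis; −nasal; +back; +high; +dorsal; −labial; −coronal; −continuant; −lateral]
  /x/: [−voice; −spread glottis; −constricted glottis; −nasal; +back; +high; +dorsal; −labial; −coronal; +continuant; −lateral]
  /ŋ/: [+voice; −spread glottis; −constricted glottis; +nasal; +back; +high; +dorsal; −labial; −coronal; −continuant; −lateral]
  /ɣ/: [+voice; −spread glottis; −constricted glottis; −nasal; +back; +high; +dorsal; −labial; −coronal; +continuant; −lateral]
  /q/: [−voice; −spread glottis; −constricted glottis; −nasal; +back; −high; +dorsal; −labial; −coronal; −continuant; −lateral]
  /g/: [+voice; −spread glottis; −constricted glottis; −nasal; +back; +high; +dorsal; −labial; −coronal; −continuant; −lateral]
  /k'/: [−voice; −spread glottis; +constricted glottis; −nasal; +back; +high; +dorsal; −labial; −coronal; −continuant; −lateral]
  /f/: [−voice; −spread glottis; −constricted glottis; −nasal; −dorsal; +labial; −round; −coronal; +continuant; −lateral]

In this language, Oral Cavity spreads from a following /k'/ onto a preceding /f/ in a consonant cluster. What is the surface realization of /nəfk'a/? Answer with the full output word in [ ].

[nəxk'a]

Terminals under Oral Cavity in this geometry: [back], [high], [dorsal], [labial], [round].
After delinking /f/'s Oral Cavity and linking /k'/'s, the affected terminals become [+back], [+high], [+dorsal], [−labial]; [voice], [spread glottis], [constricted glottis], … (outside Oral Cavity) are retained from /f/.
The resulting bundle matches /x/ in the inventory; substituting it for /f/ gives [nəxk'a].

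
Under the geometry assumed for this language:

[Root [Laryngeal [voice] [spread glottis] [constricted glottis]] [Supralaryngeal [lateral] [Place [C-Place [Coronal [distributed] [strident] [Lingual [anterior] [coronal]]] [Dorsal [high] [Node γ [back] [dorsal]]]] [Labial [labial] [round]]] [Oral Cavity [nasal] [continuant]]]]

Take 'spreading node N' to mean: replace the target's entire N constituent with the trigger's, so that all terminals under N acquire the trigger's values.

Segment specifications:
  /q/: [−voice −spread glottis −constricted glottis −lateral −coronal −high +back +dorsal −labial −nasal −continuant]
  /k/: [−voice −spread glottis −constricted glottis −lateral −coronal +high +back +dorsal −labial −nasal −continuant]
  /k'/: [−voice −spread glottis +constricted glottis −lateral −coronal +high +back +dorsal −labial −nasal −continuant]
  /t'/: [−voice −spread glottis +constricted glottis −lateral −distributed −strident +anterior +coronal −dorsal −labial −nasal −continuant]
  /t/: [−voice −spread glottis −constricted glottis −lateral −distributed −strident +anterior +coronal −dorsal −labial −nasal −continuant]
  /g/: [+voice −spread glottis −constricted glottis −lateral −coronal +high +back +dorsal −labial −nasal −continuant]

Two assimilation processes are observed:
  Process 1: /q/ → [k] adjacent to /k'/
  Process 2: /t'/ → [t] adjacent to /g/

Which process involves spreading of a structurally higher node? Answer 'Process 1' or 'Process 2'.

Process 2

Process 1 alters [high]; the lowest dominating node is [high] (depth 5 from Root).
In Process 2, [constricted glottis] changes, so the minimal spreading node is [constricted glottis] at depth 2.
[constricted glottis] is closer to Root than [high], so Process 2 spreads the higher node.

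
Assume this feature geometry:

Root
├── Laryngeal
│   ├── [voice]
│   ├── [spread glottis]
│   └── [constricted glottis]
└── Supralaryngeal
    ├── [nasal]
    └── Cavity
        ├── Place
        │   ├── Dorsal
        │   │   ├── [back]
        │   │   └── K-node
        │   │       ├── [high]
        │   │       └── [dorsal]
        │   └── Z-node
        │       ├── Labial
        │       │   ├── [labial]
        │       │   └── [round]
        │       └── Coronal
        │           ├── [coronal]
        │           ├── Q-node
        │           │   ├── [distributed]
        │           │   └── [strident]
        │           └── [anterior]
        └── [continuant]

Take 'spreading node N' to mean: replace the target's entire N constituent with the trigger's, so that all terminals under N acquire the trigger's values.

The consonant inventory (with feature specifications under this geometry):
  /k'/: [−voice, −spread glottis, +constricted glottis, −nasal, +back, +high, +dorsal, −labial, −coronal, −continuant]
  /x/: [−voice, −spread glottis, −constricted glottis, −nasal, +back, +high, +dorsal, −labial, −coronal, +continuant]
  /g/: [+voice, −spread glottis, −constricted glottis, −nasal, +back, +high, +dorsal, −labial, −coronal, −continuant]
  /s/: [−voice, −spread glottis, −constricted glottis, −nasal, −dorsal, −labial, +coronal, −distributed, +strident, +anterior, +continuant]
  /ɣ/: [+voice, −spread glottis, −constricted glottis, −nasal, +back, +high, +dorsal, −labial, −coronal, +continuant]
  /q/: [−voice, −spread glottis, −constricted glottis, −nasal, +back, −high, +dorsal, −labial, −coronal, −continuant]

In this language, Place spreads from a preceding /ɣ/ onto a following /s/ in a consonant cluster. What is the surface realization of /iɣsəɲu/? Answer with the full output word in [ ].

Terminals under Place in this geometry: [back], [high], [dorsal], [labial], [round], [coronal], [distributed], [strident], [anterior].
Spreading Place from /ɣ/ onto /s/ replaces those values with /ɣ/'s: [+back], [+high], [+dorsal], [−labial], [−coronal]. Features outside Place ([voice], [spread glottis], [constricted glottis], …) stay as in /s/.
Among the inventory, only /x/ has exactly this specification, giving the surface form [iɣxəɲu].

[iɣxəɲu]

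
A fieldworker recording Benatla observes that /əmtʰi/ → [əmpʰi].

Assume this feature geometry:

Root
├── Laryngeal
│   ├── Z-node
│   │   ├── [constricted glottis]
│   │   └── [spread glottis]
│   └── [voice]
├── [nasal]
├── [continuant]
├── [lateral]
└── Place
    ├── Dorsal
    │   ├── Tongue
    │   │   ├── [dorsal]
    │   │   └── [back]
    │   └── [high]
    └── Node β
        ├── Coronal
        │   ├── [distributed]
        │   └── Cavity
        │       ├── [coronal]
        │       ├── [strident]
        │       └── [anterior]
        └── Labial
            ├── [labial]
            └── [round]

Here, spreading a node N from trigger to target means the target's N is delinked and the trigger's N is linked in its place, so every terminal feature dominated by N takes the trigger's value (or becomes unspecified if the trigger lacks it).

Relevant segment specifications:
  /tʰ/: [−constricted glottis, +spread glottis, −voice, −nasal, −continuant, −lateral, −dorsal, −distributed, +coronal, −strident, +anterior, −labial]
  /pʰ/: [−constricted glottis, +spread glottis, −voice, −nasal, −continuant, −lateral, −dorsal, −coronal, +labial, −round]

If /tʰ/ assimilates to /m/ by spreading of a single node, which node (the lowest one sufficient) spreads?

Node β

The alternation /tʰ/ → [pʰ] changes [labial], [round], [coronal], [anterior], [distributed], [strident] and nothing else.
These terminals are all dominated by Node β, and no proper subconstituent of Node β covers them all; Node β is their lowest common ancestor.
Spreading Node β from /m/ overwrites each of those terminals with /m/'s values, yielding exactly [pʰ].
[nasal], [spread glottis] stay as in /tʰ/ although /m/ differs there, so no node dominating them spread; among the remaining candidates Node β is the lowest that derives the output.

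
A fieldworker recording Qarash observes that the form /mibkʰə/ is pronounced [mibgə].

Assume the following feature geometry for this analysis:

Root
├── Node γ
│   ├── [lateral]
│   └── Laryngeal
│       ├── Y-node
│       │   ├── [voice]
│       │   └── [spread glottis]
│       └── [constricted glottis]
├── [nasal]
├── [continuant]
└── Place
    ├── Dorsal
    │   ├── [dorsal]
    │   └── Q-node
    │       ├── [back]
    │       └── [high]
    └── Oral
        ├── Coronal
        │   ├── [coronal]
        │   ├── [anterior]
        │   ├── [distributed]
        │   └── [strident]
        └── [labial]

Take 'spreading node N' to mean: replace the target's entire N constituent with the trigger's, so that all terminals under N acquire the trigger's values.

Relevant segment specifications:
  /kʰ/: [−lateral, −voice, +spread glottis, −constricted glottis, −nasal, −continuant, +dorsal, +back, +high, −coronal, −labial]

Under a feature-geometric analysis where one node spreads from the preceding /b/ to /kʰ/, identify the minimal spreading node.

Y-node

/kʰ/ and [g] differ in [voice], [spread glottis]; every other specified feature is identical.
These terminals are all dominated by Y-node, and no proper subconstituent of Y-node covers them all; Y-node is their lowest common ancestor.
Spreading Y-node from /b/ overwrites each of those terminals with /b/'s values, yielding exactly [g].
[dorsal], [labial] stay as in /kʰ/ although /b/ differs there, so no node dominating them spread; among the remaining candidates Y-node is the lowest that derives the output.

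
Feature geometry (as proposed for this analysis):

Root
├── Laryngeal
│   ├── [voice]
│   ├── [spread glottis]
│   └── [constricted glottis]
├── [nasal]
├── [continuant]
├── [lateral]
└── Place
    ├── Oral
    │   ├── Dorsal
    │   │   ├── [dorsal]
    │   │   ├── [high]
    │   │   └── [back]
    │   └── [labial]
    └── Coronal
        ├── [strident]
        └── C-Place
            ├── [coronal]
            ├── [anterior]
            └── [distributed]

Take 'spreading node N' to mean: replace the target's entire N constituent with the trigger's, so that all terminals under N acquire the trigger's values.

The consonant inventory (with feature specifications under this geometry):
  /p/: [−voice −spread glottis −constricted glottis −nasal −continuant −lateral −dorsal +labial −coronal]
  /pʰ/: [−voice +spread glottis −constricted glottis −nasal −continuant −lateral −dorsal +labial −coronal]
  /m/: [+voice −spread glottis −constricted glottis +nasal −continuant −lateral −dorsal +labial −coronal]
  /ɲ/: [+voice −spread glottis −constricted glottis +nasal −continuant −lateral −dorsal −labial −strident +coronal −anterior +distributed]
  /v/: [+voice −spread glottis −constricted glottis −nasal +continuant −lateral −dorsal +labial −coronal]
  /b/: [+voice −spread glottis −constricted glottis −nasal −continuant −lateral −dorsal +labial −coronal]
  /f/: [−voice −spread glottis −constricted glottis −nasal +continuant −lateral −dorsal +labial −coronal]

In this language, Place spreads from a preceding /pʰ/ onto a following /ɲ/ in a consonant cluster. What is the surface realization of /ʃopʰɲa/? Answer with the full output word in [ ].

The Place node dominates the terminals [dorsal], [high], [back], [labial], [strident], [coronal], [anterior], [distributed].
The target acquires /pʰ/'s values for everything under Place — [−dorsal], [+labial], [−coronal] — while keeping its own [voice], [spread glottis], [constricted glottis], ….
The resulting bundle matches /m/ in the inventory; substituting it for /ɲ/ gives [ʃopʰma].

[ʃopʰma]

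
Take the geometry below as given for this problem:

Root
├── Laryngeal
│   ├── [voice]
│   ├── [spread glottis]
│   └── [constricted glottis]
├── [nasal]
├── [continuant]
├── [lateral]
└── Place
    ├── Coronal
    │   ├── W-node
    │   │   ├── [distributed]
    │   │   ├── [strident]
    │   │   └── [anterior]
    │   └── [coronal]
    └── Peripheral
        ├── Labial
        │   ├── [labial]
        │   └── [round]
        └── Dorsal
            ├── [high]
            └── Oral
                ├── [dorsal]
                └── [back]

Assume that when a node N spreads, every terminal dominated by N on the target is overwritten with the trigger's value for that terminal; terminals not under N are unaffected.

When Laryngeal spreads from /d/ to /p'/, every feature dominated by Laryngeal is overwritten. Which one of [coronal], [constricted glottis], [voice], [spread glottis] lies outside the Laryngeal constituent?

Laryngeal dominates exactly [voice], [spread glottis], [constricted glottis].
[constricted glottis], [spread glottis], [voice] all lie under Laryngeal, so they are overwritten when Laryngeal spreads.
[coronal] attaches under Coronal, not under Laryngeal, so /p'/ retains its own value for [coronal].

[coronal]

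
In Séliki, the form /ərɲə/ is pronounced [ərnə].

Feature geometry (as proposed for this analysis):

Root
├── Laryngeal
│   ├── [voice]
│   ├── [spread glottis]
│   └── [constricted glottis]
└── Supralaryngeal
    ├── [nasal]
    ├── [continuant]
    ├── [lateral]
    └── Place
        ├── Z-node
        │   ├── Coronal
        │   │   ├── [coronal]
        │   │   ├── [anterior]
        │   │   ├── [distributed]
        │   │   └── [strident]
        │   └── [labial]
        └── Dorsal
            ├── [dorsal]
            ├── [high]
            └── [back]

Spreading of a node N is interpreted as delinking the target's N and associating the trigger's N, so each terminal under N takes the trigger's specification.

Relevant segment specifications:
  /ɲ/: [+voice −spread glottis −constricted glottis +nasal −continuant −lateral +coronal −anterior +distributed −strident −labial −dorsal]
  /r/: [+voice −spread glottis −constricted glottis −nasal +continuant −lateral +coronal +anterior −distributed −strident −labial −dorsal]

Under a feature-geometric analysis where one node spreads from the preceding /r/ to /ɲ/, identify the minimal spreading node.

The alternation /ɲ/ → [n] changes [anterior], [distributed] and nothing else.
Tracing each changed feature up the tree, the paths first meet at Coronal; any lower node misses at least one of them.
Spreading Coronal from /r/ overwrites each of those terminals with /r/'s values, yielding exactly [n].
Features on which the two segments disagree outside Coronal, such as [continuant], [nasal], are unchanged — nothing dominating them spread, and Coronal is the minimal sufficient constituent.

Coronal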